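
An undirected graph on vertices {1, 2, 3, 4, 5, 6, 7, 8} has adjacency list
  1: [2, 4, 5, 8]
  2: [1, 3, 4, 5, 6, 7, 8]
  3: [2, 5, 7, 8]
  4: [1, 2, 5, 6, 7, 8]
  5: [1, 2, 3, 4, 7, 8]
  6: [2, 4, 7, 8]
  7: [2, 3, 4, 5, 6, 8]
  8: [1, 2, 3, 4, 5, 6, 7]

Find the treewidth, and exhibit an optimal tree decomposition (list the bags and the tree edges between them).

Treewidth 4.
Bags: B1 = {2, 4, 6, 7, 8}  B2 = {2, 4, 5, 7, 8}  B3 = {2, 3, 5, 7, 8}  B4 = {1, 2, 4, 5, 8}
Tree: B1–B2, B2–B3, B2–B4

The largest bag has 5 vertices, giving width 4; this decomposition certifies tw(G) ≤ 4. Conversely, {2, 3, 5, 7, 8} is a clique of size 5, and the vertices of any clique must share a bag in every tree decomposition; so some bag has ≥ 5 vertices and tw(G) ≥ 4. Therefore the treewidth is 4.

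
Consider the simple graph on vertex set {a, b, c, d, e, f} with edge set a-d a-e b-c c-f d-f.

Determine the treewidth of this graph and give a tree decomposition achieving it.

Treewidth 1.
One such decomposition:
Bags: B1 = {b, c}  B2 = {c, f}  B3 = {d, f}  B4 = {a, d}  B5 = {a, e}
Tree: B1–B2, B2–B3, B3–B4, B4–B5

Each bag holds 2 vertices, so the decomposition has width 1, which upper-bounds the treewidth. Any graph with an edge has treewidth ≥ 1, and G has the edge b–c. Hence tw(G) = 1 exactly.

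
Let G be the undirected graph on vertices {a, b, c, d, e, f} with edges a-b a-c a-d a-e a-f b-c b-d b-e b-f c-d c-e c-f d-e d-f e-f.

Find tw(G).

5

A width-5 tree decomposition is:
Bags: B1 = {a, b, c, d, e, f}
Tree: (single bag)
A single bag containing all 6 vertices is trivially a valid decomposition of width 5. On the other hand G contains the 6-clique {a, b, c, d, e, f}. A clique must lie in a single bag of any decomposition, so no decomposition can have width below 5. Therefore the treewidth is 5.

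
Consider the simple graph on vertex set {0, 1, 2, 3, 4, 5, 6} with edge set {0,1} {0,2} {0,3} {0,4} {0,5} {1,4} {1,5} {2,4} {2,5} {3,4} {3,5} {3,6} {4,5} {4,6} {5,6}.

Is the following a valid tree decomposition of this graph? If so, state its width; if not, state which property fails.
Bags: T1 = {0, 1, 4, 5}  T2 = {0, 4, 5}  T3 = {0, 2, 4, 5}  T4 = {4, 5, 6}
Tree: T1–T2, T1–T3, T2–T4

A tree decomposition must satisfy three properties: every vertex lies in some bag; for every edge, both endpoints lie together in some bag; and for every vertex, the bags containing it form a connected subtree. Here vertex 3 appears in no bag, so the decomposition is invalid.

No — vertex 3 appears in no bag.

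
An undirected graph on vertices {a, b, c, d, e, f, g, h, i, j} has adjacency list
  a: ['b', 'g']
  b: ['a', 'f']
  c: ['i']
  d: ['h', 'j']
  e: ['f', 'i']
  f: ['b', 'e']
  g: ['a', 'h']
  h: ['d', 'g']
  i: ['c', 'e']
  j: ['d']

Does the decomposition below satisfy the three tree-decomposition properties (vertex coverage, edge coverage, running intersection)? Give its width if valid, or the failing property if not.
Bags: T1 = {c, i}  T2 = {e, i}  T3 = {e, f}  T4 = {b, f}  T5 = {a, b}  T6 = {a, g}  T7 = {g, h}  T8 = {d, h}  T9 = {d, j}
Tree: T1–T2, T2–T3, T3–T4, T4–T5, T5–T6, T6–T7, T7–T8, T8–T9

Vertex coverage: the bags together contain {a, b, c, d, e, f, g, h, i, j}, the full vertex set. Edge coverage: each edge of G has both endpoints in at least one bag. Running intersection: for every vertex, the bags containing it form a connected subtree. All three properties hold, so this is a valid tree decomposition of width max|bag| − 1 = 1, and hence tw(G) ≤ 1.

Yes; width 1.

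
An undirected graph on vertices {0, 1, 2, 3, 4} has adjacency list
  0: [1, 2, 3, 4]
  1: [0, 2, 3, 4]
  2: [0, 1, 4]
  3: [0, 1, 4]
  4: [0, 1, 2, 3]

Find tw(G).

3

A width-3 tree decomposition is:
Bags: B1 = {0, 1, 3, 4}  B2 = {0, 1, 2, 4}
Tree: B1–B2
Every bag has size at most 4, so the width is 4 − 1 = 3 and tw(G) ≤ 3. Conversely, {0, 1, 2, 4} is a clique of size 4, and the vertices of any clique must share a bag in every tree decomposition; so some bag has ≥ 4 vertices and tw(G) ≥ 3. Combining the bounds, tw(G) = 3.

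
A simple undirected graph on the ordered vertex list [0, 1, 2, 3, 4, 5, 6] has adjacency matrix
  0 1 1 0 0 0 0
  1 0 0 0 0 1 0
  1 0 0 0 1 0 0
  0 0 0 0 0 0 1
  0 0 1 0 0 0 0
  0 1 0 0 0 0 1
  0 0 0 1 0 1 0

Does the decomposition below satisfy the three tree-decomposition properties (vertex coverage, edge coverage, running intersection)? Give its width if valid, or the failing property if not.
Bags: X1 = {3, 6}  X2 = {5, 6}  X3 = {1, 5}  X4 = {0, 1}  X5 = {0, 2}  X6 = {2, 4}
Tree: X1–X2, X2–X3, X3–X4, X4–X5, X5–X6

Vertex coverage: the bags together contain {0, 1, 2, 3, 4, 5, 6}, the full vertex set. Edge coverage: each edge of G has both endpoints in at least one bag. Running intersection: for every vertex, the bags containing it form a connected subtree. All three properties hold, so this is a valid tree decomposition of width max|bag| − 1 = 1, and hence tw(G) ≤ 1.

Yes; width 1.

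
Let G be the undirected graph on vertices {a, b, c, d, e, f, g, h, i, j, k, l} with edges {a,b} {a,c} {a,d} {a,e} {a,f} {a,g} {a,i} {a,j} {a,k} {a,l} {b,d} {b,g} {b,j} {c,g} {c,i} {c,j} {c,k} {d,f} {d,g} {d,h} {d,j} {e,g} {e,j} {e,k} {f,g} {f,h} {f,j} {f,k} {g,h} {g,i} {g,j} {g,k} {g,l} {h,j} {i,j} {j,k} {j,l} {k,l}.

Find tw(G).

4

A width-4 tree decomposition is:
Bags: B1 = {a, d, f, g, j}  B2 = {a, f, g, j, k}  B3 = {a, c, g, j, k}  B4 = {a, g, j, k, l}  B5 = {a, b, d, g, j}  B6 = {d, f, g, h, j}  B7 = {a, e, g, j, k}  B8 = {a, c, g, i, j}
Tree: B1–B2, B2–B3, B2–B4, B1–B5, B1–B6, B4–B7, B3–B8
Each bag holds 5 vertices, so the decomposition has width 4, which upper-bounds the treewidth. For the lower bound, the 5 vertices {d, f, g, h, j} are pairwise adjacent, and any tree decomposition puts a clique entirely inside one bag — forcing width ≥ 4. The upper and lower bounds meet at 4, so that is the treewidth.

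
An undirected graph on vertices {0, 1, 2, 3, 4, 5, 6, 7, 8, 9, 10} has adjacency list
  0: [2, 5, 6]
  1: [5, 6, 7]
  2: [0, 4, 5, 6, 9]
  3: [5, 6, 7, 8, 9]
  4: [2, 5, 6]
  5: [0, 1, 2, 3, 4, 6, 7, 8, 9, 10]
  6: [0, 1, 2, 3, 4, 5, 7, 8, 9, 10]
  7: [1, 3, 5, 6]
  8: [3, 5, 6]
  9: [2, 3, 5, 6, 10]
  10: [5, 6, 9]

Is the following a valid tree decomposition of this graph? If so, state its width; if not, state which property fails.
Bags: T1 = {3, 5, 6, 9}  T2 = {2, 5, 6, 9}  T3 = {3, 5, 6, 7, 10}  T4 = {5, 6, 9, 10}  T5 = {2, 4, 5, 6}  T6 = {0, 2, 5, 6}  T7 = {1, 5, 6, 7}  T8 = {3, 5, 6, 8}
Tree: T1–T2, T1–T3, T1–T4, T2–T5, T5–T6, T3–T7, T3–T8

No — bags containing vertex 10 are not connected in the tree.

A tree decomposition must satisfy three properties: every vertex lies in some bag; for every edge, both endpoints lie together in some bag; and for every vertex, the bags containing it form a connected subtree. Here bags containing vertex 10 are not connected in the tree, so the decomposition is invalid.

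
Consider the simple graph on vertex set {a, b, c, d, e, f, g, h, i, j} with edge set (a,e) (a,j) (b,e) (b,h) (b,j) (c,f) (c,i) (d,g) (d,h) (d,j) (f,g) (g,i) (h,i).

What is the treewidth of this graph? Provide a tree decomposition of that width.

Treewidth 2.
Bags: B1 = {a, b, e}  B2 = {a, b, j}  B3 = {b, h, j}  B4 = {d, h, j}  B5 = {d, h, i}  B6 = {d, g, i}  B7 = {c, g, i}  B8 = {c, f, g}
Tree: B1–B2, B2–B3, B3–B4, B4–B5, B5–B6, B6–B7, B7–B8

The largest bag has 3 vertices, giving width 2; this decomposition certifies tw(G) ≤ 2. Since e–a–j–b–e is a cycle in G, G is not acyclic. Forests are exactly the graphs of treewidth ≤ 1, so tw(G) ≥ 2. The upper and lower bounds meet at 2, so that is the treewidth.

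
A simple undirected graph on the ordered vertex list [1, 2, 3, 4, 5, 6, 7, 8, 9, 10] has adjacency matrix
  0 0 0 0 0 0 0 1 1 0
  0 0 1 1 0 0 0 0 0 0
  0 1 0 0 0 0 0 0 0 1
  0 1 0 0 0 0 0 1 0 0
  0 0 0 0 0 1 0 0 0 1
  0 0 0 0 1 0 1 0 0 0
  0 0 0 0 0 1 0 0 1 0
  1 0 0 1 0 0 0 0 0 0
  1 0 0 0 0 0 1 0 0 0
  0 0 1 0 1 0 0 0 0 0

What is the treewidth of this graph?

2

A width-2 tree decomposition is:
Bags: B1 = {2, 3, 4}  B2 = {3, 4, 10}  B3 = {4, 5, 10}  B4 = {4, 5, 6}  B5 = {4, 6, 7}  B6 = {4, 7, 9}  B7 = {1, 4, 9}  B8 = {1, 4, 8}
Tree: B1–B2, B2–B3, B3–B4, B4–B5, B5–B6, B6–B7, B7–B8
Every bag has size at most 3, so the width is 3 − 1 = 2 and tw(G) ≤ 2. Since 4–2–3–10–5–6–7–9–1–8–4 is a cycle in G, G is not acyclic. Forests are exactly the graphs of treewidth ≤ 1, so tw(G) ≥ 2. Hence tw(G) = 2 exactly.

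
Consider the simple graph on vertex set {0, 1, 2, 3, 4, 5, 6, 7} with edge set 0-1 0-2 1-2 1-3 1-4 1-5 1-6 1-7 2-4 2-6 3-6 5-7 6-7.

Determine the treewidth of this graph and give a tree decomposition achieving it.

Treewidth 2.
One such decomposition:
Bags: B1 = {1, 2, 6}  B2 = {0, 1, 2}  B3 = {1, 3, 6}  B4 = {1, 2, 4}  B5 = {1, 6, 7}  B6 = {1, 5, 7}
Tree: B1–B2, B1–B3, B1–B4, B3–B5, B5–B6

Every bag has size at most 3, so the width is 3 − 1 = 2 and tw(G) ≤ 2. On the other hand G contains the 3-clique {0, 1, 2}. A clique must lie in a single bag of any decomposition, so no decomposition can have width below 2. Therefore the treewidth is 2.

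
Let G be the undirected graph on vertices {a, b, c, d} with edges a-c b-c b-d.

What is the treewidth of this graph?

A width-1 tree decomposition is:
Bags: B1 = {b, d}  B2 = {b, c}  B3 = {a, c}
Tree: B1–B2, B2–B3
Each bag holds 2 vertices, so the decomposition has width 1, which upper-bounds the treewidth. G has an edge, so its treewidth is at least 1. Hence tw(G) = 1 exactly.

1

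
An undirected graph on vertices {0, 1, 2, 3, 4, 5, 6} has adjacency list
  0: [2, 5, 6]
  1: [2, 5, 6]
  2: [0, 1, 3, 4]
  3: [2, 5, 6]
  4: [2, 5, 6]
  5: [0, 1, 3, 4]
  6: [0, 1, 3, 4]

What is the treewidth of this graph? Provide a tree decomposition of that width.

Treewidth 3.
Bags: B1 = {1, 2, 5, 6}  B2 = {2, 3, 5, 6}  B3 = {2, 4, 5, 6}  B4 = {0, 2, 5, 6}
Tree: B1–B2, B2–B3, B3–B4

Every bag has size at most 4, so the width is 4 − 1 = 3 and tw(G) ≤ 3. For the lower bound: the 4 vertex sets {1,5}, {3,6}, {2}, {4} are disjoint, each induces a connected subgraph, and every pair is joined by at least one edge of G. Contracting each set to a single vertex therefore yields K_{4} as a minor, and since treewidth is minor-monotone, tw(G) ≥ tw(K_{4}) = 3. The upper and lower bounds meet at 3, so that is the treewidth.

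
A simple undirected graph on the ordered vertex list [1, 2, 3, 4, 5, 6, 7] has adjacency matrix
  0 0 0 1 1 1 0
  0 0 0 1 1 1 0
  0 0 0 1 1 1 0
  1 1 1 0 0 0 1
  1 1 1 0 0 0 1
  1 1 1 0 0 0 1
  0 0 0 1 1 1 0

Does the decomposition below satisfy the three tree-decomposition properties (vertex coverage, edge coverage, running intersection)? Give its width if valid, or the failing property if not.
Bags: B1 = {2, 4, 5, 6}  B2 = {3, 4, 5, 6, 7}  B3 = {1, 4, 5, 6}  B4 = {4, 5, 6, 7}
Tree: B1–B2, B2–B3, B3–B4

No — bags containing vertex 7 are not connected in the tree.

A tree decomposition must satisfy three properties: every vertex lies in some bag; for every edge, both endpoints lie together in some bag; and for every vertex, the bags containing it form a connected subtree. Here bags containing vertex 7 are not connected in the tree, so the decomposition is invalid.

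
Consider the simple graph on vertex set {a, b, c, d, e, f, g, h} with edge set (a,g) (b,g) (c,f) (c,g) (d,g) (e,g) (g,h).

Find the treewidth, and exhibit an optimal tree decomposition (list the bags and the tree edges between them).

Treewidth 1.
Bags: B1 = {b, g}  B2 = {e, g}  B3 = {a, g}  B4 = {g, h}  B5 = {d, g}  B6 = {c, g}  B7 = {c, f}
Tree: B1–B2, B1–B3, B2–B4, B3–B5, B1–B6, B6–B7

The largest bag has 2 vertices, giving width 1; this decomposition certifies tw(G) ≤ 1. Any graph with an edge has treewidth ≥ 1, and G has the edge g–b. Combining the bounds, tw(G) = 1.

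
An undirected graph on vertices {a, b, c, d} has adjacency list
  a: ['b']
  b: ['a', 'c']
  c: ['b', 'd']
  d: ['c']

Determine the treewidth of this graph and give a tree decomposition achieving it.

Treewidth 1.
One such decomposition:
Bags: B1 = {a, b}  B2 = {b, c}  B3 = {c, d}
Tree: B1–B2, B2–B3

Every bag has size at most 2, so the width is 2 − 1 = 1 and tw(G) ≤ 1. G has an edge, so its treewidth is at least 1. Combining the bounds, tw(G) = 1.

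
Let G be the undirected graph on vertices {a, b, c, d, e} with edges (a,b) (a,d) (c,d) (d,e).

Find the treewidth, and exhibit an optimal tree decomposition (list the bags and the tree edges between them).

Treewidth 1.
Bags: B1 = {c, d}  B2 = {a, d}  B3 = {a, b}  B4 = {d, e}
Tree: B1–B2, B2–B3, B2–B4

The largest bag has 2 vertices, giving width 1; this decomposition certifies tw(G) ≤ 1. Since G has at least one edge (e.g. d–c), it is not an edgeless graph, so tw(G) ≥ 1. Combining the bounds, tw(G) = 1.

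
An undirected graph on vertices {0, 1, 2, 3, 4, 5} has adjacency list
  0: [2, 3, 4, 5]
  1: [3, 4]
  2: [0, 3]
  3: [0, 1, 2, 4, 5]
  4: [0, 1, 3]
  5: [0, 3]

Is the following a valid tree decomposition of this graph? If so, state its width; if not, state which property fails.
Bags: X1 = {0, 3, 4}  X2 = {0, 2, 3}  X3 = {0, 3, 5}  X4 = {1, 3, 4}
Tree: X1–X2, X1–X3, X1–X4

Yes; width 2.

Checking the three conditions: (i) the bags cover all of {0, 1, 2, 3, 4, 5}; (ii) for each edge, some bag contains both endpoints; (iii) the bags containing any fixed vertex form a subtree. All hold, so the decomposition is valid with width 3 − 1 = 2.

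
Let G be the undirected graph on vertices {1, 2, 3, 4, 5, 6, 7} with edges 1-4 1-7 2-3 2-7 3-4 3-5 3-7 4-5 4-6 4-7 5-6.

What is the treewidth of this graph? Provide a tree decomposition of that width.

Treewidth 2.
One optimal decomposition is:
Bags: B1 = {3, 4, 5}  B2 = {3, 4, 7}  B3 = {4, 5, 6}  B4 = {2, 3, 7}  B5 = {1, 4, 7}
Tree: B1–B2, B1–B3, B2–B4, B2–B5

Each bag holds 3 vertices, so the decomposition has width 2, which upper-bounds the treewidth. For the lower bound, the 3 vertices {2, 3, 7} are pairwise adjacent, and any tree decomposition puts a clique entirely inside one bag — forcing width ≥ 2. Hence tw(G) = 2 exactly.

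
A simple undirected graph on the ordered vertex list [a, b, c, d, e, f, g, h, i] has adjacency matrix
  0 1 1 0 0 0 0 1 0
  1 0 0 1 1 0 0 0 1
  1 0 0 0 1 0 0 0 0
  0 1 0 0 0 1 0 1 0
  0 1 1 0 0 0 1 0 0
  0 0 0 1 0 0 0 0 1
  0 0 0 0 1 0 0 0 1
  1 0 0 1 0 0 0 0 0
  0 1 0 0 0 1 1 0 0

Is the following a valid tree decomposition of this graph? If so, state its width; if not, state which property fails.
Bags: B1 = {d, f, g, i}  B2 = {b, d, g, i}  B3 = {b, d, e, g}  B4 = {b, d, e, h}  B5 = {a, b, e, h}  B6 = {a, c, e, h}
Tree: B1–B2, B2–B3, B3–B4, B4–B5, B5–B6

Yes; width 3.

Checking the three conditions: (i) the bags cover all of {a, b, c, d, e, f, g, h, i}; (ii) for each edge, some bag contains both endpoints; (iii) the bags containing any fixed vertex form a subtree. All hold, so the decomposition is valid with width 4 − 1 = 3.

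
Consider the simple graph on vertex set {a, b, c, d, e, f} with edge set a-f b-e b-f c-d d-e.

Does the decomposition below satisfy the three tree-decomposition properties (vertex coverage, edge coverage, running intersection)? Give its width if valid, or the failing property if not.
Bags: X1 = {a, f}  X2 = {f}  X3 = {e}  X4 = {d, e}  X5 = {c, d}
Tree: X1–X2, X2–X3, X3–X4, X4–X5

No — vertex b appears in no bag.

A tree decomposition must satisfy three properties: every vertex lies in some bag; for every edge, both endpoints lie together in some bag; and for every vertex, the bags containing it form a connected subtree. Here vertex b appears in no bag, so the decomposition is invalid.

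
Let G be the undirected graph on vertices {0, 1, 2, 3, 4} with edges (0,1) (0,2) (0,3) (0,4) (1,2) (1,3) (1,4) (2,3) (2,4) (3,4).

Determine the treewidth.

A width-4 tree decomposition is:
Bags: B1 = {0, 1, 2, 3, 4}
Tree: (single bag)
With just one bag of size 5, the width is 5 − 1 = 4, so tw(G) ≤ 4. Conversely, {0, 1, 2, 3, 4} is a clique of size 5, and the vertices of any clique must share a bag in every tree decomposition; so some bag has ≥ 5 vertices and tw(G) ≥ 4. Combining the bounds, tw(G) = 4.

4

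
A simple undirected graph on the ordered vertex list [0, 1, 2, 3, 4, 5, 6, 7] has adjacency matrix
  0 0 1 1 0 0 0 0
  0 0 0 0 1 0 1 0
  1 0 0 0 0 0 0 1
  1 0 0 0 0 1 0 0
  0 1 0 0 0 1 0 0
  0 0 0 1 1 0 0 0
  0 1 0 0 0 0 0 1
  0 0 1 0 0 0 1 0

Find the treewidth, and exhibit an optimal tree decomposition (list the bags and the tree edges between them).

The largest bag has 3 vertices, giving width 2; this decomposition certifies tw(G) ≤ 2. Since 6–1–4–5–3–0–2–7–6 is a cycle in G, G is not acyclic. Forests are exactly the graphs of treewidth ≤ 1, so tw(G) ≥ 2. Therefore the treewidth is 2.

Treewidth 2.
Bags: B1 = {1, 4, 6}  B2 = {4, 5, 6}  B3 = {3, 5, 6}  B4 = {0, 3, 6}  B5 = {0, 2, 6}  B6 = {2, 6, 7}
Tree: B1–B2, B2–B3, B3–B4, B4–B5, B5–B6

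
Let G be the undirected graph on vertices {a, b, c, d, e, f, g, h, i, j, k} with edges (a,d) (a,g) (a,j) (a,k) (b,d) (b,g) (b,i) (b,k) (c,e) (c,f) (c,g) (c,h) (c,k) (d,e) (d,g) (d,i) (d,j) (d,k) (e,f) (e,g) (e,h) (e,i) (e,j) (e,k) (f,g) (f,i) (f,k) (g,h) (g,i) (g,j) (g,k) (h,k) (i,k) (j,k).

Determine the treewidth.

A width-4 tree decomposition is:
Bags: B1 = {d, e, g, i, k}  B2 = {e, f, g, i, k}  B3 = {b, d, g, i, k}  B4 = {c, e, f, g, k}  B5 = {d, e, g, j, k}  B6 = {a, d, g, j, k}  B7 = {c, e, g, h, k}
Tree: B1–B2, B1–B3, B2–B4, B1–B5, B5–B6, B4–B7
Each bag holds 5 vertices, so the decomposition has width 4, which upper-bounds the treewidth. For the lower bound, the 5 vertices {d, e, g, j, k} are pairwise adjacent, and any tree decomposition puts a clique entirely inside one bag — forcing width ≥ 4. Combining the bounds, tw(G) = 4.

4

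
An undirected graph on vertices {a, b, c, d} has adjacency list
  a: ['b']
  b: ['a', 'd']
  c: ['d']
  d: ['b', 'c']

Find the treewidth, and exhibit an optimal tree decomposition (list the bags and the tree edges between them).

Each bag holds 2 vertices, so the decomposition has width 1, which upper-bounds the treewidth. Any graph with an edge has treewidth ≥ 1, and G has the edge d–c. Therefore the treewidth is 1.

Treewidth 1.
One optimal decomposition is:
Bags: B1 = {c, d}  B2 = {b, d}  B3 = {a, b}
Tree: B1–B2, B2–B3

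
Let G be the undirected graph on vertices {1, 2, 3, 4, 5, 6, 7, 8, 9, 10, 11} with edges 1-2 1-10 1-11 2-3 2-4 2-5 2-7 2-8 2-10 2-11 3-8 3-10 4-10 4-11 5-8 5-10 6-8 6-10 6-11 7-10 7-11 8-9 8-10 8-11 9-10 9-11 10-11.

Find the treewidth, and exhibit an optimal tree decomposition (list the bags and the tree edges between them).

The largest bag has 4 vertices, giving width 3; this decomposition certifies tw(G) ≤ 3. Conversely, {8, 9, 10, 11} is a clique of size 4, and the vertices of any clique must share a bag in every tree decomposition; so some bag has ≥ 4 vertices and tw(G) ≥ 3. Therefore the treewidth is 3.

Treewidth 3.
One optimal decomposition is:
Bags: B1 = {6, 8, 10, 11}  B2 = {2, 8, 10, 11}  B3 = {1, 2, 10, 11}  B4 = {2, 3, 8, 10}  B5 = {2, 4, 10, 11}  B6 = {8, 9, 10, 11}  B7 = {2, 7, 10, 11}  B8 = {2, 5, 8, 10}
Tree: B1–B2, B2–B3, B2–B4, B3–B5, B1–B6, B2–B7, B2–B8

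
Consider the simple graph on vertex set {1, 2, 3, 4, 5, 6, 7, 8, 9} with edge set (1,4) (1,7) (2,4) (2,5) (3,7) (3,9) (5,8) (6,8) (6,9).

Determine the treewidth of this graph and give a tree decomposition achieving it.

Treewidth 2.
One such decomposition:
Bags: B1 = {1, 2, 4}  B2 = {1, 2, 7}  B3 = {2, 3, 7}  B4 = {2, 3, 9}  B5 = {2, 6, 9}  B6 = {2, 6, 8}  B7 = {2, 5, 8}
Tree: B1–B2, B2–B3, B3–B4, B4–B5, B5–B6, B6–B7

The largest bag has 3 vertices, giving width 2; this decomposition certifies tw(G) ≤ 2. Since 2–4–1–7–3–9–6–8–5–2 is a cycle in G, G is not acyclic. Forests are exactly the graphs of treewidth ≤ 1, so tw(G) ≥ 2. The upper and lower bounds meet at 2, so that is the treewidth.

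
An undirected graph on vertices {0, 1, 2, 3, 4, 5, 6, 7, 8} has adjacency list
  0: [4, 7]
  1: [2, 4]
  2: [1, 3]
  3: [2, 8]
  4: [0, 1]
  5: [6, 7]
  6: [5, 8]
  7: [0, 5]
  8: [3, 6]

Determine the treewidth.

2

A width-2 tree decomposition is:
Bags: B1 = {5, 6, 7}  B2 = {6, 7, 8}  B3 = {3, 7, 8}  B4 = {2, 3, 7}  B5 = {1, 2, 7}  B6 = {1, 4, 7}  B7 = {0, 4, 7}
Tree: B1–B2, B2–B3, B3–B4, B4–B5, B5–B6, B6–B7
Each bag holds 3 vertices, so the decomposition has width 2, which upper-bounds the treewidth. The edges 7–5–6–8–3–2–1–4–0–7 form a cycle, so G is not a tree and its treewidth is at least 2. Therefore the treewidth is 2.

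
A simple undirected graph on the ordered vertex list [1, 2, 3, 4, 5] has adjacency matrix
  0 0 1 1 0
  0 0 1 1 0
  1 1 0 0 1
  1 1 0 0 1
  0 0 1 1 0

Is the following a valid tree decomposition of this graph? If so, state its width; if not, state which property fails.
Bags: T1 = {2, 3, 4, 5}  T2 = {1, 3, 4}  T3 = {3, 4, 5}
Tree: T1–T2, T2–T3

No — bags containing vertex 5 are not connected in the tree.

A tree decomposition must satisfy three properties: every vertex lies in some bag; for every edge, both endpoints lie together in some bag; and for every vertex, the bags containing it form a connected subtree. Here bags containing vertex 5 are not connected in the tree, so the decomposition is invalid.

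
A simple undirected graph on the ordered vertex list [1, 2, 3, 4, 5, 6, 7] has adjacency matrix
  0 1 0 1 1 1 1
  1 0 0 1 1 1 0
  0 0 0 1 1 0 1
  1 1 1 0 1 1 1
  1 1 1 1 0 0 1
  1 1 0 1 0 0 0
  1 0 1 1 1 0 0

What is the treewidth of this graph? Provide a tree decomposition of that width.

Each bag holds 4 vertices, so the decomposition has width 3, which upper-bounds the treewidth. Conversely, {1, 2, 4, 5} is a clique of size 4, and the vertices of any clique must share a bag in every tree decomposition; so some bag has ≥ 4 vertices and tw(G) ≥ 3. Combining the bounds, tw(G) = 3.

Treewidth 3.
One such decomposition:
Bags: B1 = {1, 2, 4, 6}  B2 = {1, 2, 4, 5}  B3 = {1, 4, 5, 7}  B4 = {3, 4, 5, 7}
Tree: B1–B2, B2–B3, B3–B4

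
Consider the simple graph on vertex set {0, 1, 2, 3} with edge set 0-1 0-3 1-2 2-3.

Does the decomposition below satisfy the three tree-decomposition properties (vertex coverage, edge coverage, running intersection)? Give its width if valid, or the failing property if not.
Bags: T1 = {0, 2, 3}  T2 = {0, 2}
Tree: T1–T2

No — vertex 1 appears in no bag.

A tree decomposition must satisfy three properties: every vertex lies in some bag; for every edge, both endpoints lie together in some bag; and for every vertex, the bags containing it form a connected subtree. Here vertex 1 appears in no bag, so the decomposition is invalid.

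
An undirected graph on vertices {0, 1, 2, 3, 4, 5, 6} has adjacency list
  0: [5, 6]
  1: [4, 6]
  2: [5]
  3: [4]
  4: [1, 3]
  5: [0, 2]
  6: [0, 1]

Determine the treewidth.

1

A width-1 tree decomposition is:
Bags: B1 = {2, 5}  B2 = {0, 5}  B3 = {0, 6}  B4 = {1, 6}  B5 = {1, 4}  B6 = {3, 4}
Tree: B1–B2, B2–B3, B3–B4, B4–B5, B5–B6
Each bag holds 2 vertices, so the decomposition has width 1, which upper-bounds the treewidth. Any graph with an edge has treewidth ≥ 1, and G has the edge 2–5. Therefore the treewidth is 1.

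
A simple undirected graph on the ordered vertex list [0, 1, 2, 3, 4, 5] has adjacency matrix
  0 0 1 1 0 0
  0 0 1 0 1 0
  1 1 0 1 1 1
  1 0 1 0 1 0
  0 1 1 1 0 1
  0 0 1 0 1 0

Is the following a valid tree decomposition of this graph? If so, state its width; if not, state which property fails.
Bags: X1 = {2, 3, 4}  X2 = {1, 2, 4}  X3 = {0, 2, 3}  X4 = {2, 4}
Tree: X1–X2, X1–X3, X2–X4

No — vertex 5 appears in no bag.

A tree decomposition must satisfy three properties: every vertex lies in some bag; for every edge, both endpoints lie together in some bag; and for every vertex, the bags containing it form a connected subtree. Here vertex 5 appears in no bag, so the decomposition is invalid.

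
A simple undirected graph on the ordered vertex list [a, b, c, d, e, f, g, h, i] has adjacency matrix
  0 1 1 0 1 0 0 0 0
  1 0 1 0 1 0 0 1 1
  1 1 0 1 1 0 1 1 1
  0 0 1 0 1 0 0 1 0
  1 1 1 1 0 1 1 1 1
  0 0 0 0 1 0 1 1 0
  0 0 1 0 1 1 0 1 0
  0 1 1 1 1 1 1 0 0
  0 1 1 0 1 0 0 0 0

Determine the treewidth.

3

A width-3 tree decomposition is:
Bags: B1 = {a, b, c, e}  B2 = {b, c, e, h}  B3 = {b, c, e, i}  B4 = {c, e, g, h}  B5 = {e, f, g, h}  B6 = {c, d, e, h}
Tree: B1–B2, B1–B3, B2–B4, B4–B5, B2–B6
Every bag has size at most 4, so the width is 4 − 1 = 3 and tw(G) ≤ 3. On the other hand G contains the 4-clique {c, d, e, h}. A clique must lie in a single bag of any decomposition, so no decomposition can have width below 3. The upper and lower bounds meet at 3, so that is the treewidth.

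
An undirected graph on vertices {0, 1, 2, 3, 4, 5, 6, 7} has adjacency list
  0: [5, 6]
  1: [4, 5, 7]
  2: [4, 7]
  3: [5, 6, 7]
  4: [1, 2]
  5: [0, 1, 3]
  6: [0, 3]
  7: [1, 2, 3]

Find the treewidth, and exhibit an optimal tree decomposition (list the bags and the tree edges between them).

Treewidth 2.
Bags: B1 = {0, 3, 6}  B2 = {0, 3, 5}  B3 = {3, 5, 7}  B4 = {1, 5, 7}  B5 = {1, 2, 7}  B6 = {1, 2, 4}
Tree: B1–B2, B2–B3, B3–B4, B4–B5, B5–B6

Every bag has size at most 3, so the width is 3 − 1 = 2 and tw(G) ≤ 2. For the lower bound, G contains the cycle 6–0–5–3–6, so G is not a forest; only forests have treewidth ≤ 1, hence tw(G) ≥ 2. Hence tw(G) = 2 exactly.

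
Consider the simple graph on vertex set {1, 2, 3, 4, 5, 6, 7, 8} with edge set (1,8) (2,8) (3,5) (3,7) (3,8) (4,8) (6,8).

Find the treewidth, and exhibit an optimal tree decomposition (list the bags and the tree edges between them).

Each bag holds 2 vertices, so the decomposition has width 1, which upper-bounds the treewidth. Any graph with an edge has treewidth ≥ 1, and G has the edge 8–1. Combining the bounds, tw(G) = 1.

Treewidth 1.
One optimal decomposition is:
Bags: B1 = {1, 8}  B2 = {3, 8}  B3 = {2, 8}  B4 = {6, 8}  B5 = {4, 8}  B6 = {3, 5}  B7 = {3, 7}
Tree: B1–B2, B2–B3, B3–B4, B2–B5, B2–B6, B2–B7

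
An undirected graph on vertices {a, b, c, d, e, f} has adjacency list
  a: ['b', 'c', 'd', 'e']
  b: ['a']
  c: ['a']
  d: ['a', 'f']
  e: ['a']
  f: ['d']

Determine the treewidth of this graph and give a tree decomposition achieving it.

Each bag holds 2 vertices, so the decomposition has width 1, which upper-bounds the treewidth. Any graph with an edge has treewidth ≥ 1, and G has the edge a–c. The upper and lower bounds meet at 1, so that is the treewidth.

Treewidth 1.
Bags: B1 = {a, c}  B2 = {a, e}  B3 = {a, b}  B4 = {a, d}  B5 = {d, f}
Tree: B1–B2, B1–B3, B3–B4, B4–B5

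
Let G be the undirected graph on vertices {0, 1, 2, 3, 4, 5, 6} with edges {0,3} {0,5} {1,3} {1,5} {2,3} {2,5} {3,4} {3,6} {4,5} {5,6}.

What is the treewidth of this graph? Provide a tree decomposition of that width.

Each bag holds 3 vertices, so the decomposition has width 2, which upper-bounds the treewidth. For the lower bound, G contains the cycle 3–6–5–4–3, so G is not a forest; only forests have treewidth ≤ 1, hence tw(G) ≥ 2. Therefore the treewidth is 2.

Treewidth 2.
Bags: B1 = {3, 5, 6}  B2 = {3, 4, 5}  B3 = {1, 3, 5}  B4 = {2, 3, 5}  B5 = {0, 3, 5}
Tree: B1–B2, B2–B3, B3–B4, B4–B5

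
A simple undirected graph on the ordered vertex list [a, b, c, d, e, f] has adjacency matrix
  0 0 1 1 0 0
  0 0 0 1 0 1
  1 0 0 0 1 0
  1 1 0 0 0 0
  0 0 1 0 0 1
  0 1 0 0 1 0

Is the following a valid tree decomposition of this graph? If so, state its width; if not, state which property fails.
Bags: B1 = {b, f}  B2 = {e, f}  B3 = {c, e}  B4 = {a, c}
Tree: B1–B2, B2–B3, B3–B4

A tree decomposition must satisfy three properties: every vertex lies in some bag; for every edge, both endpoints lie together in some bag; and for every vertex, the bags containing it form a connected subtree. Here vertex d appears in no bag, so the decomposition is invalid.

No — vertex d appears in no bag.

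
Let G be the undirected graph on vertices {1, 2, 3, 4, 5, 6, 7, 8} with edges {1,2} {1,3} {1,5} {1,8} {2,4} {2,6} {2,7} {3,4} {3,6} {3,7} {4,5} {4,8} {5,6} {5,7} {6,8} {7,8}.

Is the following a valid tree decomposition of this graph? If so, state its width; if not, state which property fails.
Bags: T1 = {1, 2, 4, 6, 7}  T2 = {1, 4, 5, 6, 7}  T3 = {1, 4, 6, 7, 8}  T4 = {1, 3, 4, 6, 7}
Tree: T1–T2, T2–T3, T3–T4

Yes; width 4.

Every vertex of G appears in some bag (union = {1, 2, 3, 4, 5, 6, 7, 8}); every edge is covered by a bag; and for each vertex v the set of bags containing v is connected in the bag tree. The decomposition is therefore valid. The largest bag has 5 vertices, so the width is 4.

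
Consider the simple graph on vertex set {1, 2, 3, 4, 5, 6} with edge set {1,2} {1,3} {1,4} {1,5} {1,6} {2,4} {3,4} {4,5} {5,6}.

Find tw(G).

2

A width-2 tree decomposition is:
Bags: B1 = {1, 4, 5}  B2 = {1, 2, 4}  B3 = {1, 3, 4}  B4 = {1, 5, 6}
Tree: B1–B2, B2–B3, B1–B4
The largest bag has 3 vertices, giving width 2; this decomposition certifies tw(G) ≤ 2. On the other hand G contains the 3-clique {1, 2, 4}. A clique must lie in a single bag of any decomposition, so no decomposition can have width below 2. Therefore the treewidth is 2.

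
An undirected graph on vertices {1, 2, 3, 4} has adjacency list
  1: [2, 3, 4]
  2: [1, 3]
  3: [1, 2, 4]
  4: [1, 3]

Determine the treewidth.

2

A width-2 tree decomposition is:
Bags: B1 = {1, 3, 4}  B2 = {1, 2, 3}
Tree: B1–B2
Each bag holds 3 vertices, so the decomposition has width 2, which upper-bounds the treewidth. For the lower bound, the 3 vertices {1, 2, 3} are pairwise adjacent, and any tree decomposition puts a clique entirely inside one bag — forcing width ≥ 2. Combining the bounds, tw(G) = 2.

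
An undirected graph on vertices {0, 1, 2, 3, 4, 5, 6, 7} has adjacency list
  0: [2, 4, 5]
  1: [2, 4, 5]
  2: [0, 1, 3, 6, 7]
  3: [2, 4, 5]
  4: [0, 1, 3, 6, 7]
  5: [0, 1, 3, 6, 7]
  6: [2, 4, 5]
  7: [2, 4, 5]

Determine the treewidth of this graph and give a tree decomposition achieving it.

Every bag has size at most 4, so the width is 4 − 1 = 3 and tw(G) ≤ 3. For the lower bound: the 4 vertex sets {4,7}, {0,5}, {2}, {1} are disjoint, each induces a connected subgraph, and every pair is joined by at least one edge of G. Contracting each set to a single vertex therefore yields K_{4} as a minor, and since treewidth is minor-monotone, tw(G) ≥ tw(K_{4}) = 3. Hence tw(G) = 3 exactly.

Treewidth 3.
One such decomposition:
Bags: B1 = {2, 4, 5, 7}  B2 = {0, 2, 4, 5}  B3 = {1, 2, 4, 5}  B4 = {2, 3, 4, 5}  B5 = {2, 4, 5, 6}
Tree: B1–B2, B2–B3, B3–B4, B4–B5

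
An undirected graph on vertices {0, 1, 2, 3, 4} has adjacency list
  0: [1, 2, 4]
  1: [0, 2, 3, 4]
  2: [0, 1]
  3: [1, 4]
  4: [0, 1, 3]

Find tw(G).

2

A width-2 tree decomposition is:
Bags: B1 = {0, 1, 4}  B2 = {1, 3, 4}  B3 = {0, 1, 2}
Tree: B1–B2, B1–B3
Every bag has size at most 3, so the width is 3 − 1 = 2 and tw(G) ≤ 2. Conversely, {0, 1, 2} is a clique of size 3, and the vertices of any clique must share a bag in every tree decomposition; so some bag has ≥ 3 vertices and tw(G) ≥ 2. Combining the bounds, tw(G) = 2.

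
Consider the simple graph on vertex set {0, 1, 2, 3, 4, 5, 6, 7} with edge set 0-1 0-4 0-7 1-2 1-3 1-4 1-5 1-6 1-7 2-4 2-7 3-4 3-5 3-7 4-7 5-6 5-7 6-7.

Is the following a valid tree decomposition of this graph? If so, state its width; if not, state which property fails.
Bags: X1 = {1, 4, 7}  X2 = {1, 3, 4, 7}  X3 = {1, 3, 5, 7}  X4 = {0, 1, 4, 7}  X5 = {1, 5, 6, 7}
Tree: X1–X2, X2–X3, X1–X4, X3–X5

A tree decomposition must satisfy three properties: every vertex lies in some bag; for every edge, both endpoints lie together in some bag; and for every vertex, the bags containing it form a connected subtree. Here vertex 2 appears in no bag, so the decomposition is invalid.

No — vertex 2 appears in no bag.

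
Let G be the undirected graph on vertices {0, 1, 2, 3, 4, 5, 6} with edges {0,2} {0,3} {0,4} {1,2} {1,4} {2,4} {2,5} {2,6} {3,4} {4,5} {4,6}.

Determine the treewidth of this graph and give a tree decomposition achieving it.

Treewidth 2.
One optimal decomposition is:
Bags: B1 = {1, 2, 4}  B2 = {0, 2, 4}  B3 = {0, 3, 4}  B4 = {2, 4, 6}  B5 = {2, 4, 5}
Tree: B1–B2, B2–B3, B2–B4, B4–B5

Every bag has size at most 3, so the width is 3 − 1 = 2 and tw(G) ≤ 2. Conversely, {0, 2, 4} is a clique of size 3, and the vertices of any clique must share a bag in every tree decomposition; so some bag has ≥ 3 vertices and tw(G) ≥ 2. Combining the bounds, tw(G) = 2.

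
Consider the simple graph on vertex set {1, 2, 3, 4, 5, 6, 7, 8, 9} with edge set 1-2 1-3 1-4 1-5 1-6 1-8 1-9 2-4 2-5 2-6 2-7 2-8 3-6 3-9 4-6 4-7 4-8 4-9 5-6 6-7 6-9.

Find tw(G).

3

A width-3 tree decomposition is:
Bags: B1 = {1, 2, 4, 6}  B2 = {1, 2, 4, 8}  B3 = {1, 2, 5, 6}  B4 = {2, 4, 6, 7}  B5 = {1, 4, 6, 9}  B6 = {1, 3, 6, 9}
Tree: B1–B2, B1–B3, B1–B4, B1–B5, B5–B6
Each bag holds 4 vertices, so the decomposition has width 3, which upper-bounds the treewidth. For the lower bound, the 4 vertices {1, 2, 4, 8} are pairwise adjacent, and any tree decomposition puts a clique entirely inside one bag — forcing width ≥ 3. Therefore the treewidth is 3.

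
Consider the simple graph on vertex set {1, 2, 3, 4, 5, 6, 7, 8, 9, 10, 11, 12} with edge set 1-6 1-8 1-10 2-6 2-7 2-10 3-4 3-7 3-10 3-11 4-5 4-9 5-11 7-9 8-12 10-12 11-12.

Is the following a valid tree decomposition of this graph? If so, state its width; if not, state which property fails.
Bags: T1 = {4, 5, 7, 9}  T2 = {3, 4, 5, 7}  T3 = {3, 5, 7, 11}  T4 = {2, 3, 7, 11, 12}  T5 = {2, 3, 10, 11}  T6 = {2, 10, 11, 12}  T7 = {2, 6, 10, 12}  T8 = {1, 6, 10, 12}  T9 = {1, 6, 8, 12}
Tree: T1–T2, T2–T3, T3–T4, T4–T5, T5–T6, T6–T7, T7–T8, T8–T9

A tree decomposition must satisfy three properties: every vertex lies in some bag; for every edge, both endpoints lie together in some bag; and for every vertex, the bags containing it form a connected subtree. Here bags containing vertex 12 are not connected in the tree, so the decomposition is invalid.

No — bags containing vertex 12 are not connected in the tree.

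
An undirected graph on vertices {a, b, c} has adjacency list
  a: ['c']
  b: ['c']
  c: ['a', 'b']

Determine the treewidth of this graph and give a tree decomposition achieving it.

Treewidth 1.
One such decomposition:
Bags: B1 = {a, c}  B2 = {b, c}
Tree: B1–B2

Every bag has size at most 2, so the width is 2 − 1 = 1 and tw(G) ≤ 1. Since G has at least one edge (e.g. a–c), it is not an edgeless graph, so tw(G) ≥ 1. The upper and lower bounds meet at 1, so that is the treewidth.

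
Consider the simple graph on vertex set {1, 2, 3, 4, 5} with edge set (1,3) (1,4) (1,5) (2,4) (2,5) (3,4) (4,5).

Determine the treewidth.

2

A width-2 tree decomposition is:
Bags: B1 = {1, 4, 5}  B2 = {2, 4, 5}  B3 = {1, 3, 4}
Tree: B1–B2, B1–B3
Every bag has size at most 3, so the width is 3 − 1 = 2 and tw(G) ≤ 2. On the other hand G contains the 3-clique {1, 3, 4}. A clique must lie in a single bag of any decomposition, so no decomposition can have width below 2. Hence tw(G) = 2 exactly.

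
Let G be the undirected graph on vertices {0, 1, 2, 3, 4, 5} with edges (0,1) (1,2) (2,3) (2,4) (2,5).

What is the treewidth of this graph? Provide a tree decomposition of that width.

Each bag holds 2 vertices, so the decomposition has width 1, which upper-bounds the treewidth. G has an edge, so its treewidth is at least 1. Therefore the treewidth is 1.

Treewidth 1.
Bags: B1 = {2, 4}  B2 = {2, 3}  B3 = {2, 5}  B4 = {1, 2}  B5 = {0, 1}
Tree: B1–B2, B2–B3, B3–B4, B4–B5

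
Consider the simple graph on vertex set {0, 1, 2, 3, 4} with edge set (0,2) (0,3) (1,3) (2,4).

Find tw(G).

1

A width-1 tree decomposition is:
Bags: B1 = {2, 4}  B2 = {0, 2}  B3 = {0, 3}  B4 = {1, 3}
Tree: B1–B2, B2–B3, B3–B4
The largest bag has 2 vertices, giving width 1; this decomposition certifies tw(G) ≤ 1. Any graph with an edge has treewidth ≥ 1, and G has the edge 4–2. Therefore the treewidth is 1.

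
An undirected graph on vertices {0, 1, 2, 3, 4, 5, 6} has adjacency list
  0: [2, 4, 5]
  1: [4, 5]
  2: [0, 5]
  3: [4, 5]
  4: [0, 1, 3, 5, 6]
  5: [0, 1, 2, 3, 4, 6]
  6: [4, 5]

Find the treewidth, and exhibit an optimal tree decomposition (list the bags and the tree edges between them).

Treewidth 2.
Bags: B1 = {0, 2, 5}  B2 = {0, 4, 5}  B3 = {1, 4, 5}  B4 = {3, 4, 5}  B5 = {4, 5, 6}
Tree: B1–B2, B2–B3, B3–B4, B4–B5

Every bag has size at most 3, so the width is 3 − 1 = 2 and tw(G) ≤ 2. On the other hand G contains the 3-clique {0, 2, 5}. A clique must lie in a single bag of any decomposition, so no decomposition can have width below 2. Therefore the treewidth is 2.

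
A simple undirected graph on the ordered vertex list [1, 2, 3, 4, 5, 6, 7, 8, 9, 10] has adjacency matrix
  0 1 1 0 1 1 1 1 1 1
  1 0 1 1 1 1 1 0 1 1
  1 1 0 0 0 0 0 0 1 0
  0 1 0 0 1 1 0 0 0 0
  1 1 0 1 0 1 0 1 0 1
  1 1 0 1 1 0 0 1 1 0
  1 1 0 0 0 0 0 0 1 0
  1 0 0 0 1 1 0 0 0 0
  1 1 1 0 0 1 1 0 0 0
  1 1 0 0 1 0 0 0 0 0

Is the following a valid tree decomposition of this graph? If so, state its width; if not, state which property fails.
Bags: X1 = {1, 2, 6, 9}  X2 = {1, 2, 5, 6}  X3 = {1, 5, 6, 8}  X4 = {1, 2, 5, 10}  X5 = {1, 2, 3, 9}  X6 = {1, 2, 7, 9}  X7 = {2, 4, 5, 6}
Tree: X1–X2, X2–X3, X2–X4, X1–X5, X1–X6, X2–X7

Vertex coverage: the bags together contain {1, 2, 3, 4, 5, 6, 7, 8, 9, 10}, the full vertex set. Edge coverage: each edge of G has both endpoints in at least one bag. Running intersection: for every vertex, the bags containing it form a connected subtree. All three properties hold, so this is a valid tree decomposition of width max|bag| − 1 = 3, and hence tw(G) ≤ 3.

Yes; width 3.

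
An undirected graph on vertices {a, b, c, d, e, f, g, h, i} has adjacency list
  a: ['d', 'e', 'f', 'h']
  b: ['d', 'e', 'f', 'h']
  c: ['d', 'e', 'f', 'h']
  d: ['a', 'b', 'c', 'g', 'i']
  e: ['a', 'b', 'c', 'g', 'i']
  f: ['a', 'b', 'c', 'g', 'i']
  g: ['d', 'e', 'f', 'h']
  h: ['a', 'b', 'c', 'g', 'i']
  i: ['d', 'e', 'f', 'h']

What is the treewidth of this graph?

4

A width-4 tree decomposition is:
Bags: B1 = {c, d, e, f, h}  B2 = {d, e, f, h, i}  B3 = {a, d, e, f, h}  B4 = {d, e, f, g, h}  B5 = {b, d, e, f, h}
Tree: B1–B2, B2–B3, B3–B4, B4–B5
The largest bag has 5 vertices, giving width 4; this decomposition certifies tw(G) ≤ 4. For the lower bound: the 5 vertex sets {c,e}, {f,i}, {a,h}, {d}, {g} are disjoint, each induces a connected subgraph, and every pair is joined by at least one edge of G. Contracting each set to a single vertex therefore yields K_{5} as a minor, and since treewidth is minor-monotone, tw(G) ≥ tw(K_{5}) = 4. Therefore the treewidth is 4.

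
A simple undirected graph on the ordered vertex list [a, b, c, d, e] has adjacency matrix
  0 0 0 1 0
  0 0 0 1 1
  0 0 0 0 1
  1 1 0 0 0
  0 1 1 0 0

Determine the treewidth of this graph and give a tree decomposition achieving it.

Each bag holds 2 vertices, so the decomposition has width 1, which upper-bounds the treewidth. Since G has at least one edge (e.g. d–a), it is not an edgeless graph, so tw(G) ≥ 1. Combining the bounds, tw(G) = 1.

Treewidth 1.
One such decomposition:
Bags: B1 = {a, d}  B2 = {b, d}  B3 = {b, e}  B4 = {c, e}
Tree: B1–B2, B2–B3, B3–B4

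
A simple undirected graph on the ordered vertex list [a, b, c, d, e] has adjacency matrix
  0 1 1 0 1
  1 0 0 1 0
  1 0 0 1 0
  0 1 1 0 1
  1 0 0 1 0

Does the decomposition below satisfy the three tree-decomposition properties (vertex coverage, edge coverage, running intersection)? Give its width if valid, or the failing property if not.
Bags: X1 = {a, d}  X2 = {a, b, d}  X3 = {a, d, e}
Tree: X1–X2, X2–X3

No — vertex c appears in no bag.

A tree decomposition must satisfy three properties: every vertex lies in some bag; for every edge, both endpoints lie together in some bag; and for every vertex, the bags containing it form a connected subtree. Here vertex c appears in no bag, so the decomposition is invalid.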